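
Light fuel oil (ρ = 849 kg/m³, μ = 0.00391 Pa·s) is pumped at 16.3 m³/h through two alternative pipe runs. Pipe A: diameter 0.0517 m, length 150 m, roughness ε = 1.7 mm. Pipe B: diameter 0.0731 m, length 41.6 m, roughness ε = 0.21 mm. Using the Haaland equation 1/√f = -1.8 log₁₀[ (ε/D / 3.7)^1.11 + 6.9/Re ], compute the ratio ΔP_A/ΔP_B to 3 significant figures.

Pipe A: V = Q/A = 0.004528/0.002099 = 2.157 m/s; Re = 2.421e+04; ε/D = 0.0329; Haaland → f = 0.06075; ΔP_A = f(L/D)(ρV²/2) = 3.48e+05 Pa.
Pipe B: V = Q/A = 0.004528/0.004197 = 1.079 m/s; Re = 1.712e+04; ε/D = 0.00287; Haaland → f = 0.03168; ΔP_B = f(L/D)(ρV²/2) = 8907 Pa.
ΔP_A/ΔP_B = 3.48e+05/8907 = 39.1.

ΔP_A/ΔP_B ≈ 39.1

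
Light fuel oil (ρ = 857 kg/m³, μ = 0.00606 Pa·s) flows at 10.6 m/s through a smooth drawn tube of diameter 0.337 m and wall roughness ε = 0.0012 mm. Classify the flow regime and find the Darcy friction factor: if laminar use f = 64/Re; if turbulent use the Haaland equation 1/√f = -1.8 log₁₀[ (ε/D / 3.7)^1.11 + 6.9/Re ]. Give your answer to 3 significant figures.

f ≈ 0.0131

Re = ρVD/μ = 857·10.6·0.337/0.00606 = 5.052e+05.
Re > 4000 → turbulent. ε/D = 1.2e-06/0.337 = 3.56e-06; Haaland: 1/√f = -1.8 log₁₀[2.1e-07 + 1.37e-05] = 8.744, so f = 0.01308.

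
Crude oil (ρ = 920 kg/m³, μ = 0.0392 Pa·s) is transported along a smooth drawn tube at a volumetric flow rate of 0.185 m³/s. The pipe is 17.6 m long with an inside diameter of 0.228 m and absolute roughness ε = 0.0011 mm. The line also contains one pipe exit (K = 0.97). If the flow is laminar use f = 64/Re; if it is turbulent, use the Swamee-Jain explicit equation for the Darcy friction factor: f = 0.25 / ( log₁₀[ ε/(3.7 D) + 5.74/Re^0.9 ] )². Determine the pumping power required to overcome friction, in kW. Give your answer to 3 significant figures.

Cross-sectional area A = πD²/4 = π(0.228)²/4 = 0.04083 m²; mean velocity V = Q/A = 0.185/0.04083 = 4.531 m/s.
Reynolds number Re = ρVD/μ = 920 · 4.531 · 0.228 / 0.0392 = 2.425e+04.
Re > 4000 → turbulent. Relative roughness ε/D = 1.1e-06/0.228 = 4.82e-06. Swamee-Jain: f = 0.25/(log₁₀[4.82e-06/3.7 + 5.74/2.425e+04^0.9])² = 0.25/(log₁₀[1.3e-06 + 0.00065])² = 0.25/(-3.186)² = 0.02462.
Total minor-loss coefficient ΣK = 1·0.97 = 0.97.
ΔP = [f·L/D + ΣK]·(ρV²/2) = [0.02462·17.6/0.228 + 0.97]·(920·4.531²/2) = [1.901 + 0.97]·9445 = 2.711e+04 Pa.
Pumping power P = QΔP = 0.185·2.711e+04 = 5016 W = 5.02 kW.

P ≈ 5.02 kW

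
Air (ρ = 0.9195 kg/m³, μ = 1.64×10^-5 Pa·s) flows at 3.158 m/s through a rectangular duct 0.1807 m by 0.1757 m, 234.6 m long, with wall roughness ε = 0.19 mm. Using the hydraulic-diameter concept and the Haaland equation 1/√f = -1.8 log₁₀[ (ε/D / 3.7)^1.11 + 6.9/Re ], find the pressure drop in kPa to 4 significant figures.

Hydraulic diameter D_h = 4A/P = 4·(0.1807·0.1757)/(2·(0.1807+0.1757)) = 0.127/0.7128 = 0.1782 m.
Re = ρVD_h/μ = 0.9195·3.158·0.1782/1.64e-05 = 3.155e+04.
ε/D_h = 0.00019/0.1782 = 0.00107; Haaland gives 1/√f = -1.8 log₁₀[0.000118+0.000219] = 6.252, so f = 0.02558.
ΔP = f(L/D_h)(ρV²/2) = 0.02558·234.6/0.1782·4.585 = 154.5 Pa.
ΔP = 0.1545 kPa.

ΔP ≈ 0.1545 kPa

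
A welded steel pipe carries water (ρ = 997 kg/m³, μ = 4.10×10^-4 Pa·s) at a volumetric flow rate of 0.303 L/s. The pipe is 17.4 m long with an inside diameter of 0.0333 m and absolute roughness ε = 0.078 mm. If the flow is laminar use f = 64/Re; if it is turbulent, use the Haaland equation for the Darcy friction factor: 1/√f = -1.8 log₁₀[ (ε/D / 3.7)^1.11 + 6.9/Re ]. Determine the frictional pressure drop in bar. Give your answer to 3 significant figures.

Q = 0.303 L/s = 0.303/1000 = 0.000303 m³/s.
Cross-sectional area A = πD²/4 = π(0.0333)²/4 = 0.0008709 m²; mean velocity V = Q/A = 0.000303/0.0008709 = 0.3479 m/s.
Reynolds number Re = ρVD/μ = 997 · 0.3479 · 0.0333 / 0.00041 = 2.817e+04.
Re > 4000 → turbulent. Relative roughness ε/D = 7.8e-05/0.0333 = 0.00234. Haaland: 1/√f = -1.8 log₁₀[(0.00234/3.7)^1.11 + 6.9/2.817e+04] = -1.8 log₁₀[0.000282 + 0.000245] = 5.901, so f = 0.02871.
Darcy-Weisbach: ΔP = f(L/D)(ρV²/2) = 0.02871·(17.4/0.0333)·(997·0.3479²/2) = 0.02871·522.5·60.34 = 905.3 Pa.
ΔP = 905.3 Pa = 0.00905 bar.

ΔP ≈ 0.00905 bar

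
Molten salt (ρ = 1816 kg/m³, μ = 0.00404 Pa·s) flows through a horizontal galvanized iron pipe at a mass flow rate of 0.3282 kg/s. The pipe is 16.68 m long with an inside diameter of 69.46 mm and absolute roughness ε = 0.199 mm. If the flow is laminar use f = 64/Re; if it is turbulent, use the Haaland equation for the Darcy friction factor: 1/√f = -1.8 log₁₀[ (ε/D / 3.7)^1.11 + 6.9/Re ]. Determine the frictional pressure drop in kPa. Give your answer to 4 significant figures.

A = πD²/4 = π(0.06946)²/4 = 0.003789 m²; mean velocity V = ṁ/(ρA) = 0.3282/(1816 · 0.003789) = 0.04769 m/s.
Reynolds number Re = ρVD/μ = 1816 · 0.04769 · 0.06946 / 0.00404 = 1489.
Re < 2300 → laminar flow, so f = 64/Re = 64/1489 = 0.04298 (the turbulent correlation is not needed).
Darcy-Weisbach: ΔP = f(L/D)(ρV²/2) = 0.04298·(16.68/0.06946)·(1816·0.04769²/2) = 0.04298·240.1·2.065 = 21.32 Pa.
ΔP = 21.32 Pa = 0.02132 kPa.

ΔP ≈ 0.02132 kPa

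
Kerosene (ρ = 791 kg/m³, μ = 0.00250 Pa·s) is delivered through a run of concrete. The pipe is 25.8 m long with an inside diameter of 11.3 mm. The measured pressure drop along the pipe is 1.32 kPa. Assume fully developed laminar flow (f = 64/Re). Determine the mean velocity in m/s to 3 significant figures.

V ≈ 0.0817 m/s

For laminar flow, f = 64/Re with Re = ρVD/μ, so Darcy-Weisbach reduces to ΔP = 32μLV/D². Solving for V: V = ΔP·D²/(32μL) = 1320·(0.0113)²/(32·0.0025·25.8) = 0.08166 m/s.
Check: Re = ρVD/μ = 791·0.08166·0.0113/0.0025 = 292 < 2300, so the laminar assumption holds.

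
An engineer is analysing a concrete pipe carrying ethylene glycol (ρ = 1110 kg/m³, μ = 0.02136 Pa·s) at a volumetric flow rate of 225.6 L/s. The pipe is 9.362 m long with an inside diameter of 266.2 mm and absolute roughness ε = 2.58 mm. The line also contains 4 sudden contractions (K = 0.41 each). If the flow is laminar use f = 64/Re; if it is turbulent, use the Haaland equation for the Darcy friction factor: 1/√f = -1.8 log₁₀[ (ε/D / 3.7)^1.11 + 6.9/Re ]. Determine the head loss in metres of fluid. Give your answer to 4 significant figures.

Q = 225.6 L/s = 225.6/1000 = 0.2256 m³/s.
Cross-sectional area A = πD²/4 = π(0.2662)²/4 = 0.05566 m²; mean velocity V = Q/A = 0.2256/0.05566 = 4.054 m/s.
Reynolds number Re = ρVD/μ = 1110 · 4.054 · 0.2662 / 0.0214 = 5.607e+04.
Re > 4000 → turbulent. Relative roughness ε/D = 0.00258/0.2662 = 0.00969. Haaland: 1/√f = -1.8 log₁₀[(0.00969/3.7)^1.11 + 6.9/5.607e+04] = -1.8 log₁₀[0.00136 + 0.000123] = 5.091, so f = 0.03859.
Total minor-loss coefficient ΣK = 4·0.41 = 1.64.
ΔP = [f·L/D + ΣK]·(ρV²/2) = [0.03859·9.362/0.2662 + 1.64]·(1110·4.054²/2) = [1.357 + 1.64]·9119 = 2.733e+04 Pa.
Head loss h_f = ΔP/(ρg) = 2.733e+04/(1110·9.81) = 2.510 m.

h_f ≈ 2.510 m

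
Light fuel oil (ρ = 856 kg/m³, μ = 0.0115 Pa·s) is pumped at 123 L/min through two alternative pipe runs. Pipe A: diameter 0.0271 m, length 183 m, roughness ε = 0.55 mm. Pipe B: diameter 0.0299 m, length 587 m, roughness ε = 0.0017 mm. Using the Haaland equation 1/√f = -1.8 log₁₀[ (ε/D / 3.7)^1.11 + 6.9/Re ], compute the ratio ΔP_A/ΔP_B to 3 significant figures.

Pipe A: V = Q/A = 0.00205/0.0005768 = 3.554 m/s; Re = 7169; ε/D = 0.0203; Haaland → f = 0.05395; ΔP_A = f(L/D)(ρV²/2) = 1.97e+06 Pa.
Pipe B: V = Q/A = 0.00205/0.0007022 = 2.92 m/s; Re = 6498; ε/D = 5.69e-05; Haaland → f = 0.03494; ΔP_B = f(L/D)(ρV²/2) = 2.503e+06 Pa.
ΔP_A/ΔP_B = 1.97e+06/2.503e+06 = 0.787.

ΔP_A/ΔP_B ≈ 0.787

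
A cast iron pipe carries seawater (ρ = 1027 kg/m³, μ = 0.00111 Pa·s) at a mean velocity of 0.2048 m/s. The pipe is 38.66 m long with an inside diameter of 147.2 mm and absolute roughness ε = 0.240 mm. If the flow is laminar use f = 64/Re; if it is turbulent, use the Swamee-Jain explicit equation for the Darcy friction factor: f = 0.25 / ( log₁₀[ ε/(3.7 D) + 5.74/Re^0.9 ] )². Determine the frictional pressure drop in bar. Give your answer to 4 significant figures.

ΔP ≈ 0.001577 bar

Reynolds number Re = ρVD/μ = 1027 · 0.2048 · 0.1472 / 0.00111 = 2.789e+04.
Re > 4000 → turbulent. Relative roughness ε/D = 0.00024/0.1472 = 0.00163. Swamee-Jain: f = 0.25/(log₁₀[0.00163/3.7 + 5.74/2.789e+04^0.9])² = 0.25/(log₁₀[0.000441 + 0.000573])² = 0.25/(-2.994)² = 0.02789.
Darcy-Weisbach: ΔP = f(L/D)(ρV²/2) = 0.02789·(38.66/0.1472)·(1027·0.2048²/2) = 0.02789·262.6·21.54 = 157.7 Pa.
ΔP = 157.7 Pa = 0.001577 bar.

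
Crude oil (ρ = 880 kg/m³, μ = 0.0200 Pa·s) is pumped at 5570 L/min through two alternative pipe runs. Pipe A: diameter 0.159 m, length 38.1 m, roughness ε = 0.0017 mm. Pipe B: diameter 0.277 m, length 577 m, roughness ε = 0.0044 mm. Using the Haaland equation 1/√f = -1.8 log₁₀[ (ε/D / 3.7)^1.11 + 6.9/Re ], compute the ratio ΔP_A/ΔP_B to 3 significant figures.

ΔP_A/ΔP_B ≈ 0.925

Pipe A: V = Q/A = 0.09283/0.01986 = 4.675 m/s; Re = 3.271e+04; ε/D = 1.07e-05; Haaland → f = 0.02286; ΔP_A = f(L/D)(ρV²/2) = 5.269e+04 Pa.
Pipe B: V = Q/A = 0.09283/0.06026 = 1.54 m/s; Re = 1.878e+04; ε/D = 1.59e-05; Haaland → f = 0.02618; ΔP_B = f(L/D)(ρV²/2) = 5.694e+04 Pa.
ΔP_A/ΔP_B = 5.269e+04/5.694e+04 = 0.925.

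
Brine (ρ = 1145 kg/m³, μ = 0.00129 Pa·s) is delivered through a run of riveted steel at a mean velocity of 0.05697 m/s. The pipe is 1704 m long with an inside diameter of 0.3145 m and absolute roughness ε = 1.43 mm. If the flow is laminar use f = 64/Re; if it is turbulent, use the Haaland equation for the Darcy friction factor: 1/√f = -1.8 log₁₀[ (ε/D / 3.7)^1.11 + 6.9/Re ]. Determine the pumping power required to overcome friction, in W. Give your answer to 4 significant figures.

Reynolds number Re = ρVD/μ = 1145 · 0.05697 · 0.3145 / 0.00129 = 1.59e+04.
Re > 4000 → turbulent. Relative roughness ε/D = 0.00143/0.3145 = 0.00455. Haaland: 1/√f = -1.8 log₁₀[(0.00455/3.7)^1.11 + 6.9/1.59e+04] = -1.8 log₁₀[0.000588 + 0.000434] = 5.383, so f = 0.03451.
Darcy-Weisbach: ΔP = f(L/D)(ρV²/2) = 0.03451·(1704/0.3145)·(1145·0.05697²/2) = 0.03451·5418·1.858 = 347.4 Pa.
Q = V·A = 0.05697·0.07768 = 0.004426 m³/s.
Pumping power P = QΔP = 0.004426·347.4 = 1.5376 W = 1.538 W.

P ≈ 1.538 W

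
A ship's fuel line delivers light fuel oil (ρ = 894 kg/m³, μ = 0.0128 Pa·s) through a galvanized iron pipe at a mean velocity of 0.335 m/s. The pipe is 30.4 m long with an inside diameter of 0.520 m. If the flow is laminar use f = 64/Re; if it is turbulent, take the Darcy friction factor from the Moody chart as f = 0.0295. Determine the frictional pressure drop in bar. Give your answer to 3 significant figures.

ΔP ≈ 8.65×10^-4 bar

Reynolds number Re = ρVD/μ = 894 · 0.335 · 0.52 / 0.0128 = 1.217e+04.
Re > 4000 → turbulent; use the Moody-chart value f = 0.0295.
Darcy-Weisbach: ΔP = f(L/D)(ρV²/2) = 0.0295·(30.4/0.52)·(894·0.335²/2) = 0.0295·58.46·50.16 = 86.51 Pa.
ΔP = 86.51 Pa = 8.65×10^-4 bar.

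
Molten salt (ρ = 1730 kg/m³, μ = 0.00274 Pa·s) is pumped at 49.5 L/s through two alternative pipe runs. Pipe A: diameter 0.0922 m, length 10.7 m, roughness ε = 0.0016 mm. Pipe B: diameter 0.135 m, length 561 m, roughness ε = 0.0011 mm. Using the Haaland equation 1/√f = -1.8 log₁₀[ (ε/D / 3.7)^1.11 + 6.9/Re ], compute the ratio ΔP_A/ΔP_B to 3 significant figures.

ΔP_A/ΔP_B ≈ 0.121

Pipe A: V = Q/A = 0.0495/0.006677 = 7.414 m/s; Re = 4.316e+05; ε/D = 1.74e-05; Haaland → f = 0.0136; ΔP_A = f(L/D)(ρV²/2) = 7.503e+04 Pa.
Pipe B: V = Q/A = 0.0495/0.01431 = 3.458 m/s; Re = 2.948e+05; ε/D = 8.15e-06; Haaland → f = 0.01445; ΔP_B = f(L/D)(ρV²/2) = 6.213e+05 Pa.
ΔP_A/ΔP_B = 7.503e+04/6.213e+05 = 0.121.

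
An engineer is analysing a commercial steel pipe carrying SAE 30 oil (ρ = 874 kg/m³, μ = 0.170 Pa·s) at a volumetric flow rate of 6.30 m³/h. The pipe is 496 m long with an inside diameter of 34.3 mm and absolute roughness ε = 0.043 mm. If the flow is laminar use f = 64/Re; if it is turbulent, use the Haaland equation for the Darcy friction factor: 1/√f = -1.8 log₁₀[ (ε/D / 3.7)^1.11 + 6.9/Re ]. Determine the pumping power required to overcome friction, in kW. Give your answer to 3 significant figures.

P ≈ 7.60 kW

Q = 6.30 m³/h = 6.30/3600 = 0.00175 m³/s.
Cross-sectional area A = πD²/4 = π(0.0343)²/4 = 0.000924 m²; mean velocity V = Q/A = 0.00175/0.000924 = 1.894 m/s.
Reynolds number Re = ρVD/μ = 874 · 1.894 · 0.0343 / 0.17 = 334.
Re < 2300 → laminar flow, so f = 64/Re = 64/334 = 0.1916 (the turbulent correlation is not needed).
Darcy-Weisbach: ΔP = f(L/D)(ρV²/2) = 0.1916·(496/0.0343)·(874·1.894²/2) = 0.1916·1.446e+04·1567 = 4.344e+06 Pa.
Pumping power P = QΔP = 0.00175·4.344e+06 = 7601 W = 7.60 kW.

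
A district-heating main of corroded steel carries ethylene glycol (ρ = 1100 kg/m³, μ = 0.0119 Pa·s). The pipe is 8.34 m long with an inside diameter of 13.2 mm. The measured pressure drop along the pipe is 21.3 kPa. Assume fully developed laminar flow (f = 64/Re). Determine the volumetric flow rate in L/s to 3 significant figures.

Q ≈ 0.160 L/s

For laminar flow, f = 64/Re with Re = ρVD/μ, so Darcy-Weisbach reduces to ΔP = 32μLV/D². Solving for V: V = ΔP·D²/(32μL) = 2.13e+04·(0.0132)²/(32·0.0119·8.34) = 1.169 m/s.
Check: Re = ρVD/μ = 1100·1.169·0.0132/0.0119 = 1426 < 2300, so the laminar assumption holds.
Q = V·A = 1.169·(π/4·0.0132²) = 0.0001599 m³/s = 0.160 L/s.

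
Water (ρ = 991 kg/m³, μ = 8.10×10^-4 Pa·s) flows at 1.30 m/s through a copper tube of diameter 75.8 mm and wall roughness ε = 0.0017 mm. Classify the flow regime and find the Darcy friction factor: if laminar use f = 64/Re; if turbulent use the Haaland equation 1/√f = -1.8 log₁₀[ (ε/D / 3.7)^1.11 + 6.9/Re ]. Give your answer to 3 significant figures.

Re = ρVD/μ = 991·1.3·0.0758/0.00081 = 1.206e+05.
Re > 4000 → turbulent. ε/D = 1.7e-06/0.0758 = 2.24e-05; Haaland: 1/√f = -1.8 log₁₀[1.62e-06 + 5.72e-05] = 7.614, so f = 0.01725.

f ≈ 0.0172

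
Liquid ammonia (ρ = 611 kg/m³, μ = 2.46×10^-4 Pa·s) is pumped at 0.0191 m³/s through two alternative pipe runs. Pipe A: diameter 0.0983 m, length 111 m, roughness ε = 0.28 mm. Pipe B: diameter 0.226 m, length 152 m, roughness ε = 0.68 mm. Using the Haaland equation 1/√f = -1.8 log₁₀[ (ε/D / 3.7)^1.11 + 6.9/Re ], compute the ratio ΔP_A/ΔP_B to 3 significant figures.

ΔP_A/ΔP_B ≈ 45.8

Pipe A: V = Q/A = 0.0191/0.007589 = 2.517 m/s; Re = 6.145e+05; ε/D = 0.00285; Haaland → f = 0.02605; ΔP_A = f(L/D)(ρV²/2) = 5.691e+04 Pa.
Pipe B: V = Q/A = 0.0191/0.04011 = 0.4761 m/s; Re = 2.673e+05; ε/D = 0.00301; Haaland → f = 0.02669; ΔP_B = f(L/D)(ρV²/2) = 1243 Pa.
ΔP_A/ΔP_B = 5.691e+04/1243 = 45.8.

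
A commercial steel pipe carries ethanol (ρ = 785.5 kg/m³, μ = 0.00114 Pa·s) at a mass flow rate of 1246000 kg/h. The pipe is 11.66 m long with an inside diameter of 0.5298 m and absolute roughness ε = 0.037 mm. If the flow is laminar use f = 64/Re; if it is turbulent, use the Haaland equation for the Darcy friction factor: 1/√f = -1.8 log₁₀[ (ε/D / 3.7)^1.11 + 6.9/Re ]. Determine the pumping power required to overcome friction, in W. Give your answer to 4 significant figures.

ṁ = 1246000 kg/h = 1246000/3600 = 346.1 kg/s.
A = πD²/4 = π(0.5298)²/4 = 0.2205 m²; mean velocity V = ṁ/(ρA) = 346.1/(785.5 · 0.2205) = 1.999 m/s.
Reynolds number Re = ρVD/μ = 785.5 · 1.999 · 0.5298 / 0.00114 = 7.296e+05.
Re > 4000 → turbulent. Relative roughness ε/D = 3.7e-05/0.5298 = 6.98e-05. Haaland: 1/√f = -1.8 log₁₀[(6.98e-05/3.7)^1.11 + 6.9/7.296e+05] = -1.8 log₁₀[5.7e-06 + 9.46e-06] = 8.675, so f = 0.01329.
Darcy-Weisbach: ΔP = f(L/D)(ρV²/2) = 0.01329·(11.66/0.5298)·(785.5·1.999²/2) = 0.01329·22.01·1569 = 458.9 Pa.
Q = ṁ/ρ = 346.1/785.5 = 0.4406 m³/s.
Pumping power P = QΔP = 0.4406·458.9 = 202.20 W = 202.2 W.

P ≈ 202.2 W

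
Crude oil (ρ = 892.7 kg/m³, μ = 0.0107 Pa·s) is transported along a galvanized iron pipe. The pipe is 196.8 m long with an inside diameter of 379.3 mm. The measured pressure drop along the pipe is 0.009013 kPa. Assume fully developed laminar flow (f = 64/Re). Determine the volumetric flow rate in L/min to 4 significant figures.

For laminar flow, f = 64/Re with Re = ρVD/μ, so Darcy-Weisbach reduces to ΔP = 32μLV/D². Solving for V: V = ΔP·D²/(32μL) = 9.013·(0.3793)²/(32·0.0107·196.8) = 0.01924 m/s.
Check: Re = ρVD/μ = 892.7·0.01924·0.3793/0.0107 = 608.9 < 2300, so the laminar assumption holds.
Q = V·A = 0.01924·(π/4·0.3793²) = 0.002174 m³/s = 130.5 L/min.

Q ≈ 130.5 L/min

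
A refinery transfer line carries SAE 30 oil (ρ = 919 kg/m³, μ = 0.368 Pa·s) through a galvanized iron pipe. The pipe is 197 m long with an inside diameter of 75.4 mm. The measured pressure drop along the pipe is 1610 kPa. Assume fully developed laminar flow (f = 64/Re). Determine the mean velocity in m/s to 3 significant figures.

For laminar flow, f = 64/Re with Re = ρVD/μ, so Darcy-Weisbach reduces to ΔP = 32μLV/D². Solving for V: V = ΔP·D²/(32μL) = 1.61e+06·(0.0754)²/(32·0.368·197) = 3.946 m/s.
Check: Re = ρVD/μ = 919·3.946·0.0754/0.368 = 742.9 < 2300, so the laminar assumption holds.

V ≈ 3.95 m/s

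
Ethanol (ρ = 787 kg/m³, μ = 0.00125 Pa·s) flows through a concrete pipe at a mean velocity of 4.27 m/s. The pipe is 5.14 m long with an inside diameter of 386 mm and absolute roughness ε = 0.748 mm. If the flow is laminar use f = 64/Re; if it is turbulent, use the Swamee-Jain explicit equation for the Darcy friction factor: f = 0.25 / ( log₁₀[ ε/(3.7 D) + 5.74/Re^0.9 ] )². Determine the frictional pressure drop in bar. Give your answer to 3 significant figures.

ΔP ≈ 0.0224 bar

Reynolds number Re = ρVD/μ = 787 · 4.27 · 0.386 / 0.00125 = 1.038e+06.
Re > 4000 → turbulent. Relative roughness ε/D = 0.000748/0.386 = 0.00194. Swamee-Jain: f = 0.25/(log₁₀[0.00194/3.7 + 5.74/1.038e+06^0.9])² = 0.25/(log₁₀[0.000524 + 2.21e-05])² = 0.25/(-3.263)² = 0.02348.
Darcy-Weisbach: ΔP = f(L/D)(ρV²/2) = 0.02348·(5.14/0.386)·(787·4.27²/2) = 0.02348·13.32·7175 = 2243 Pa.
ΔP = 2243 Pa = 0.0224 bar.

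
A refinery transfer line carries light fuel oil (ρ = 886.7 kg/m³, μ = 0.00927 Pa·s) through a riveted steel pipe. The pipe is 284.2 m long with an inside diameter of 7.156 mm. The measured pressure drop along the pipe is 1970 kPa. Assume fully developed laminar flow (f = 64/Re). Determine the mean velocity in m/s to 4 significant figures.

For laminar flow, f = 64/Re with Re = ρVD/μ, so Darcy-Weisbach reduces to ΔP = 32μLV/D². Solving for V: V = ΔP·D²/(32μL) = 1.97e+06·(0.007156)²/(32·0.00927·284.2) = 1.197 m/s.
Check: Re = ρVD/μ = 886.7·1.197·0.007156/0.00927 = 819.1 < 2300, so the laminar assumption holds.

V ≈ 1.197 m/s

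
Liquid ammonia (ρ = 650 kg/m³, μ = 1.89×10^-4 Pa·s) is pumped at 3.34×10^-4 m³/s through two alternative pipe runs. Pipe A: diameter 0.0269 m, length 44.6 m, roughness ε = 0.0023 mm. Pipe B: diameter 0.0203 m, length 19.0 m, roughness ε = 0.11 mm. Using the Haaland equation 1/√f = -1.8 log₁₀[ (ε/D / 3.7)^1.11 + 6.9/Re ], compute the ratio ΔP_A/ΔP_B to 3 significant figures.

ΔP_A/ΔP_B ≈ 0.366

Pipe A: V = Q/A = 0.000334/0.0005683 = 0.5877 m/s; Re = 5.437e+04; ε/D = 8.55e-05; Haaland → f = 0.02058; ΔP_A = f(L/D)(ρV²/2) = 3830 Pa.
Pipe B: V = Q/A = 0.000334/0.0003237 = 1.032 m/s; Re = 7.205e+04; ε/D = 0.00542; Haaland → f = 0.03229; ΔP_B = f(L/D)(ρV²/2) = 1.046e+04 Pa.
ΔP_A/ΔP_B = 3830/1.046e+04 = 0.366.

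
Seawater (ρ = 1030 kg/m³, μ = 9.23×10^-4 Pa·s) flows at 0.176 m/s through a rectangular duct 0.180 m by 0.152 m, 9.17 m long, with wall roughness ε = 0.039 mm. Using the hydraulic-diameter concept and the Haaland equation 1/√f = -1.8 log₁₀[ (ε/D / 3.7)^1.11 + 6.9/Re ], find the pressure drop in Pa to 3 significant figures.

Hydraulic diameter D_h = 4A/P = 4·(0.18·0.152)/(2·(0.18+0.152)) = 0.1094/0.664 = 0.1648 m.
Re = ρVD_h/μ = 1030·0.176·0.1648/0.000923 = 3.237e+04.
ε/D_h = 3.9e-05/0.1648 = 0.000237; Haaland gives 1/√f = -1.8 log₁₀[2.21e-05+0.000213] = 6.531, so f = 0.02344.
ΔP = f(L/D_h)(ρV²/2) = 0.02344·9.17/0.1648·15.95 = 20.81 Pa.

ΔP ≈ 20.8 Pa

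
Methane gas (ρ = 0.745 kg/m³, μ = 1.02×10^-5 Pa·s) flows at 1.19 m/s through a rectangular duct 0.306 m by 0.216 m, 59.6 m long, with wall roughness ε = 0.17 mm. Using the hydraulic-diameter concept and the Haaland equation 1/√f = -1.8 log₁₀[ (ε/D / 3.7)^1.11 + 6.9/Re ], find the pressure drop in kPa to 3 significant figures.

Hydraulic diameter D_h = 4A/P = 4·(0.306·0.216)/(2·(0.306+0.216)) = 0.2644/1.044 = 0.2532 m.
Re = ρVD_h/μ = 0.745·1.19·0.2532/1.02e-05 = 2.201e+04.
ε/D_h = 0.00017/0.2532 = 0.000671; Haaland gives 1/√f = -1.8 log₁₀[7.03e-05+0.000313] = 6.149, so f = 0.02645.
ΔP = f(L/D_h)(ρV²/2) = 0.02645·59.6/0.2532·0.5275 = 3.284 Pa.
ΔP = 0.00328 kPa.

ΔP ≈ 0.00328 kPa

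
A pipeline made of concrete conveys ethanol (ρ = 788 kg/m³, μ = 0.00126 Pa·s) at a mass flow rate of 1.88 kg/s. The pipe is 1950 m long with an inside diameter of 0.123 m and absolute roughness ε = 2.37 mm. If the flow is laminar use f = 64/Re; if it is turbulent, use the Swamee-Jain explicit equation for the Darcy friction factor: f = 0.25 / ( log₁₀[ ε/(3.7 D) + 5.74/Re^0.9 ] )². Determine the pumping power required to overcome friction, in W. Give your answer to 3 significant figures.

A = πD²/4 = π(0.123)²/4 = 0.01188 m²; mean velocity V = ṁ/(ρA) = 1.88/(788 · 0.01188) = 0.2008 m/s.
Reynolds number Re = ρVD/μ = 788 · 0.2008 · 0.123 / 0.00126 = 1.545e+04.
Re > 4000 → turbulent. Relative roughness ε/D = 0.00237/0.123 = 0.0193. Swamee-Jain: f = 0.25/(log₁₀[0.0193/3.7 + 5.74/1.545e+04^0.9])² = 0.25/(log₁₀[0.00521 + 0.000975])² = 0.25/(-2.209)² = 0.05124.
Darcy-Weisbach: ΔP = f(L/D)(ρV²/2) = 0.05124·(1950/0.123)·(788·0.2008²/2) = 0.05124·1.585e+04·15.88 = 1.29e+04 Pa.
Q = ṁ/ρ = 1.88/788 = 0.002386 m³/s.
Pumping power P = QΔP = 0.002386·1.29e+04 = 30.78 W = 30.8 W.

P ≈ 30.8 W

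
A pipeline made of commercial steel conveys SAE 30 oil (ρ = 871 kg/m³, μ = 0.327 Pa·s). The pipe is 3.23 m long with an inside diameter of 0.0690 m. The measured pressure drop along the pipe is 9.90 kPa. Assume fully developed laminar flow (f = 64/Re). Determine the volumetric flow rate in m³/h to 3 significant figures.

Q ≈ 18.8 m³/h

For laminar flow, f = 64/Re with Re = ρVD/μ, so Darcy-Weisbach reduces to ΔP = 32μLV/D². Solving for V: V = ΔP·D²/(32μL) = 9900·(0.069)²/(32·0.327·3.23) = 1.395 m/s.
Check: Re = ρVD/μ = 871·1.395·0.069/0.327 = 256.3 < 2300, so the laminar assumption holds.
Q = V·A = 1.395·(π/4·0.069²) = 0.005215 m³/s = 18.8 m³/h.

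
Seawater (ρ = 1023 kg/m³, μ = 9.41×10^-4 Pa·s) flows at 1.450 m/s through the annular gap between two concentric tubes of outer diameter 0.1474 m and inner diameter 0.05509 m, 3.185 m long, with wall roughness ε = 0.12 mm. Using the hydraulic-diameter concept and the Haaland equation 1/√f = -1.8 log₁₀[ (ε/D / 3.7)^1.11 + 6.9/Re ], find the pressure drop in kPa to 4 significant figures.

Hydraulic diameter D_h = 4A/P = D_o - D_i = 0.1474 - 0.05509 = 0.09231 m.
Re = ρVD_h/μ = 1023·1.45·0.09231/0.000941 = 1.455e+05.
ε/D_h = 0.00012/0.09231 = 0.0013; Haaland gives 1/√f = -1.8 log₁₀[0.000146+4.74e-05] = 6.682, so f = 0.02239.
ΔP = f(L/D_h)(ρV²/2) = 0.02239·3.185/0.09231·1075 = 831 Pa.
ΔP = 0.8310 kPa.

ΔP ≈ 0.8310 kPa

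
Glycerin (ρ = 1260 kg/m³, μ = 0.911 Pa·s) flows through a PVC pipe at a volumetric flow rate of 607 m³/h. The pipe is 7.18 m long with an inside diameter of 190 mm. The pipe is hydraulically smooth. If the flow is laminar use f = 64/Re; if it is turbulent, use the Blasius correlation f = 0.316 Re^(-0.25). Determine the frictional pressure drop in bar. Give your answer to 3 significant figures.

ΔP ≈ 0.345 bar

Q = 607 m³/h = 607/3600 = 0.1686 m³/s.
Cross-sectional area A = πD²/4 = π(0.19)²/4 = 0.02835 m²; mean velocity V = Q/A = 0.1686/0.02835 = 5.947 m/s.
Reynolds number Re = ρVD/μ = 1260 · 5.947 · 0.19 / 0.911 = 1563.
Re < 2300 → laminar flow, so f = 64/Re = 64/1563 = 0.04095 (the turbulent correlation is not needed).
Darcy-Weisbach: ΔP = f(L/D)(ρV²/2) = 0.04095·(7.18/0.19)·(1260·5.947²/2) = 0.04095·37.79·2.228e+04 = 3.448e+04 Pa.
ΔP = 3.448e+04 Pa = 0.345 bar.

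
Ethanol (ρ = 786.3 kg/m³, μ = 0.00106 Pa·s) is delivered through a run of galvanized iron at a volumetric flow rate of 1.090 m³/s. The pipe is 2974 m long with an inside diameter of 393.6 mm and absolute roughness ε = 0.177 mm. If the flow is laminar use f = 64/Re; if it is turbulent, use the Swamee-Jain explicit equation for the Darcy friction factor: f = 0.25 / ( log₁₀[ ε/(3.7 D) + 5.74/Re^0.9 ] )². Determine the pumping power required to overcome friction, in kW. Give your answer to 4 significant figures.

Cross-sectional area A = πD²/4 = π(0.3936)²/4 = 0.1217 m²; mean velocity V = Q/A = 1.09/0.1217 = 8.958 m/s.
Reynolds number Re = ρVD/μ = 786.3 · 8.958 · 0.3936 / 0.00106 = 2.616e+06.
Re > 4000 → turbulent. Relative roughness ε/D = 0.000177/0.3936 = 0.00045. Swamee-Jain: f = 0.25/(log₁₀[0.00045/3.7 + 5.74/2.616e+06^0.9])² = 0.25/(log₁₀[0.000122 + 9.62e-06])² = 0.25/(-3.882)² = 0.01659.
Darcy-Weisbach: ΔP = f(L/D)(ρV²/2) = 0.01659·(2974/0.3936)·(786.3·8.958²/2) = 0.01659·7556·3.155e+04 = 3.954e+06 Pa.
Pumping power P = QΔP = 1.09·3.954e+06 = 4310300 W = 4310 kW.

P ≈ 4310 kW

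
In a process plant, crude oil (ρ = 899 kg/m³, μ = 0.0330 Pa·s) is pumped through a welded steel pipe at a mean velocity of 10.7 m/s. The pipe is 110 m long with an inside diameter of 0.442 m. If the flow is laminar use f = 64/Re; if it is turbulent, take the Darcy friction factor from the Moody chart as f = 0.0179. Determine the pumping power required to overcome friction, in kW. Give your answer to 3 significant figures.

Reynolds number Re = ρVD/μ = 899 · 10.7 · 0.442 / 0.033 = 1.288e+05.
Re > 4000 → turbulent; use the Moody-chart value f = 0.0179.
Darcy-Weisbach: ΔP = f(L/D)(ρV²/2) = 0.0179·(110/0.442)·(899·10.7²/2) = 0.0179·248.9·5.146e+04 = 2.293e+05 Pa.
Q = V·A = 10.7·0.1534 = 1.642 m³/s.
Pumping power P = QΔP = 1.642·2.293e+05 = 376400 W = 376 kW.

P ≈ 376 kW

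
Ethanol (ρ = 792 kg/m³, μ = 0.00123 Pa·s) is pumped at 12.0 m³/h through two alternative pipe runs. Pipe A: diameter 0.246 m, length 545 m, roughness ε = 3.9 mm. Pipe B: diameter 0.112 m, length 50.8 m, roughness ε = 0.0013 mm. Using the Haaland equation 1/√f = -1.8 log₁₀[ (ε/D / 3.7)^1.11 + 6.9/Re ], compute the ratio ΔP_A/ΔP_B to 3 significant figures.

Pipe A: V = Q/A = 0.003333/0.04753 = 0.07013 m/s; Re = 1.111e+04; ε/D = 0.0159; Haaland → f = 0.04834; ΔP_A = f(L/D)(ρV²/2) = 208.6 Pa.
Pipe B: V = Q/A = 0.003333/0.009852 = 0.3383 m/s; Re = 2.44e+04; ε/D = 1.16e-05; Haaland → f = 0.02453; ΔP_B = f(L/D)(ρV²/2) = 504.3 Pa.
ΔP_A/ΔP_B = 208.6/504.3 = 0.414.

ΔP_A/ΔP_B ≈ 0.414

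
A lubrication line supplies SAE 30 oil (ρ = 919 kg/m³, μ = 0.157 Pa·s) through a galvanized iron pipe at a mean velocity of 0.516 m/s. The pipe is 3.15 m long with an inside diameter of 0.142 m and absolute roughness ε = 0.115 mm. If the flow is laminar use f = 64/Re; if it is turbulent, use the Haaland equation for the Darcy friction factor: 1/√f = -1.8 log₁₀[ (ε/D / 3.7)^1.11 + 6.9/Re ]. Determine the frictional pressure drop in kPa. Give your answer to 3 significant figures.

ΔP ≈ 0.405 kPa

Reynolds number Re = ρVD/μ = 919 · 0.516 · 0.142 / 0.157 = 428.9.
Re < 2300 → laminar flow, so f = 64/Re = 64/428.9 = 0.1492 (the turbulent correlation is not needed).
Darcy-Weisbach: ΔP = f(L/D)(ρV²/2) = 0.1492·(3.15/0.142)·(919·0.516²/2) = 0.1492·22.18·122.3 = 405 Pa.
ΔP = 405 Pa = 0.405 kPa.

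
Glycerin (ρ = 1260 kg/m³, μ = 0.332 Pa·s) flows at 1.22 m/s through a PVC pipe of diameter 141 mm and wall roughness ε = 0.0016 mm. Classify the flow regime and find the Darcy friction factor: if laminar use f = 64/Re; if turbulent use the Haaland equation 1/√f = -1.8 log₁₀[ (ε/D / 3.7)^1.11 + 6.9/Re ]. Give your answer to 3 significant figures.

f ≈ 0.0980

Re = ρVD/μ = 1260·1.22·0.141/0.332 = 652.8.
Re < 2300 → laminar, so f = 64/Re = 0.09803 (roughness is irrelevant in laminar flow).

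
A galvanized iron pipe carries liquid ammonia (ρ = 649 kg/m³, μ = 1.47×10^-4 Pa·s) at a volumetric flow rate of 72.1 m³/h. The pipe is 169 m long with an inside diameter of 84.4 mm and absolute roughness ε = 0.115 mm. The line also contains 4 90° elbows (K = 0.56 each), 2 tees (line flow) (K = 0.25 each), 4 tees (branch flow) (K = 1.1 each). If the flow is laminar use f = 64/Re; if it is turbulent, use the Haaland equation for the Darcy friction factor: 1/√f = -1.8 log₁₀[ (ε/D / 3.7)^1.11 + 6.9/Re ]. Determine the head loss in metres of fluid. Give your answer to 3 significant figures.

h_f ≈ 32.7 m

Q = 72.1 m³/h = 72.1/3600 = 0.02003 m³/s.
Cross-sectional area A = πD²/4 = π(0.0844)²/4 = 0.005595 m²; mean velocity V = Q/A = 0.02003/0.005595 = 3.58 m/s.
Reynolds number Re = ρVD/μ = 649 · 3.58 · 0.0844 / 0.000147 = 1.334e+06.
Re > 4000 → turbulent. Relative roughness ε/D = 0.000115/0.0844 = 0.00136. Haaland: 1/√f = -1.8 log₁₀[(0.00136/3.7)^1.11 + 6.9/1.334e+06] = -1.8 log₁₀[0.000154 + 5.17e-06] = 6.835, so f = 0.02141.
Total minor-loss coefficient ΣK = 4·0.56 + 2·0.25 + 4·1.1 = 7.14.
ΔP = [f·L/D + ΣK]·(ρV²/2) = [0.02141·169/0.0844 + 7.14]·(649·3.58²/2) = [42.86 + 7.14]·4158 = 2.079e+05 Pa.
Head loss h_f = ΔP/(ρg) = 2.079e+05/(649·9.81) = 32.7 m.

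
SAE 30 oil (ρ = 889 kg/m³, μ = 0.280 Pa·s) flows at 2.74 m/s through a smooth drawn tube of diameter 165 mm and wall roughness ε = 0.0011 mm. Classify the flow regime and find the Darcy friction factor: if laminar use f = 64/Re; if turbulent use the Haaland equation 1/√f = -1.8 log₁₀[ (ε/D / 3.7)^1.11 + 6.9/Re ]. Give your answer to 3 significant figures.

Re = ρVD/μ = 889·2.74·0.165/0.28 = 1435.
Re < 2300 → laminar, so f = 64/Re = 0.04459 (roughness is irrelevant in laminar flow).

f ≈ 0.0446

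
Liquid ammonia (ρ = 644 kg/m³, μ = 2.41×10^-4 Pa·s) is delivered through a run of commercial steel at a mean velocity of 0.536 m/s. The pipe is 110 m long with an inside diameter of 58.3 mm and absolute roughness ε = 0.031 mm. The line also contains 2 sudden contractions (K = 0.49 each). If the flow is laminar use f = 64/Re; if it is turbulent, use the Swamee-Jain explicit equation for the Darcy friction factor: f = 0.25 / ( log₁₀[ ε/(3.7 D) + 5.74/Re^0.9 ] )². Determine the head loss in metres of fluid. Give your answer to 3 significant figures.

h_f ≈ 0.596 m

Reynolds number Re = ρVD/μ = 644 · 0.536 · 0.0583 / 0.000241 = 8.35e+04.
Re > 4000 → turbulent. Relative roughness ε/D = 3.1e-05/0.0583 = 0.000532. Swamee-Jain: f = 0.25/(log₁₀[0.000532/3.7 + 5.74/8.35e+04^0.9])² = 0.25/(log₁₀[0.000144 + 0.000213])² = 0.25/(-3.447)² = 0.02104.
Total minor-loss coefficient ΣK = 2·0.49 = 0.98.
ΔP = [f·L/D + ΣK]·(ρV²/2) = [0.02104·110/0.0583 + 0.98]·(644·0.536²/2) = [39.7 + 0.98]·92.51 = 3763 Pa.
Head loss h_f = ΔP/(ρg) = 3763/(644·9.81) = 0.596 m.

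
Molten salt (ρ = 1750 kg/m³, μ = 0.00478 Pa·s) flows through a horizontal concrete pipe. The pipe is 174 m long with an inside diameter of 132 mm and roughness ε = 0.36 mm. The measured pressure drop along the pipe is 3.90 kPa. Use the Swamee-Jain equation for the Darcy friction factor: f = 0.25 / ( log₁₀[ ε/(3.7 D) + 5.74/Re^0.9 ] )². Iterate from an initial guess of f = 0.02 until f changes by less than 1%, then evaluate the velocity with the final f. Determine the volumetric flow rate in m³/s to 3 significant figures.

Q ≈ 0.00441 m³/s

Rearranging Darcy-Weisbach: V = √(2·ΔP·D/(f·L·ρ)). With ε/D = 0.00036/0.132 = 0.00273, iterate starting from f = 0.02:
  f = 0.02 → V = √(2·3900·0.132/(0.02·174·1750)) = 0.4112 m/s; Re = ρVD/μ = 1.987e+04; f → 0.03144
  f = 0.03144 → V = 0.3279 m/s; Re = 1.585e+04; f → 0.03253
  f = 0.03253 → V = 0.3224 m/s; Re = 1.558e+04; f → 0.03262
Converged (Δf/f < 1%). With the final f = 0.03262: V = √(2·3900·0.132/(0.03262·174·1750)) = 0.322 m/s.
Q = V·A = 0.322·(π/4·0.132²) = 0.004406 m³/s = 0.00441 m³/s.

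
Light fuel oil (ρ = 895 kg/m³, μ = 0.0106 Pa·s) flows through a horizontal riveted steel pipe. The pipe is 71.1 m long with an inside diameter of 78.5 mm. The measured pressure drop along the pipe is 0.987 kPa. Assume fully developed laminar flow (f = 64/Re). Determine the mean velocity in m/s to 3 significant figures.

For laminar flow, f = 64/Re with Re = ρVD/μ, so Darcy-Weisbach reduces to ΔP = 32μLV/D². Solving for V: V = ΔP·D²/(32μL) = 987·(0.0785)²/(32·0.0106·71.1) = 0.2522 m/s.
Check: Re = ρVD/μ = 895·0.2522·0.0785/0.0106 = 1672 < 2300, so the laminar assumption holds.

V ≈ 0.252 m/s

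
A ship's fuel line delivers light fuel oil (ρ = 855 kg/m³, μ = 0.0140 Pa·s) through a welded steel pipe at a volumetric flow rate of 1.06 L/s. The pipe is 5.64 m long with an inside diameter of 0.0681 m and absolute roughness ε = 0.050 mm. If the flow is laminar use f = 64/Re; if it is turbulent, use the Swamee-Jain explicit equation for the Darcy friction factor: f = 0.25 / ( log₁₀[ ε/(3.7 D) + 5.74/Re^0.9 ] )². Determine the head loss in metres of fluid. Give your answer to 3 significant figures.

Q = 1.06 L/s = 1.06/1000 = 0.00106 m³/s.
Cross-sectional area A = πD²/4 = π(0.0681)²/4 = 0.003642 m²; mean velocity V = Q/A = 0.00106/0.003642 = 0.291 m/s.
Reynolds number Re = ρVD/μ = 855 · 0.291 · 0.0681 / 0.014 = 1210.
Re < 2300 → laminar flow, so f = 64/Re = 64/1210 = 0.05288 (the turbulent correlation is not needed).
Darcy-Weisbach: ΔP = f(L/D)(ρV²/2) = 0.05288·(5.64/0.0681)·(855·0.291²/2) = 0.05288·82.82·36.21 = 158.6 Pa.
Head loss h_f = ΔP/(ρg) = 158.6/(855·9.81) = 0.0189 m.

h_f ≈ 0.0189 m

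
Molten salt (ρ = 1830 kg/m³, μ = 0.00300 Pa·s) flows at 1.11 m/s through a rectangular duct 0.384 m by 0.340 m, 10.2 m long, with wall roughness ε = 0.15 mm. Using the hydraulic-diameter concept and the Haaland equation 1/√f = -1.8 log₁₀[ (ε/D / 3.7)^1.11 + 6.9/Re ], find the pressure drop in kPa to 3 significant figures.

Hydraulic diameter D_h = 4A/P = 4·(0.384·0.34)/(2·(0.384+0.34)) = 0.5222/1.448 = 0.3607 m.
Re = ρVD_h/μ = 1830·1.11·0.3607/0.003 = 2.442e+05.
ε/D_h = 0.00015/0.3607 = 0.000416; Haaland gives 1/√f = -1.8 log₁₀[4.13e-05+2.83e-05] = 7.483, so f = 0.01786.
ΔP = f(L/D_h)(ρV²/2) = 0.01786·10.2/0.3607·1127 = 569.3 Pa.
ΔP = 0.569 kPa.

ΔP ≈ 0.569 kPa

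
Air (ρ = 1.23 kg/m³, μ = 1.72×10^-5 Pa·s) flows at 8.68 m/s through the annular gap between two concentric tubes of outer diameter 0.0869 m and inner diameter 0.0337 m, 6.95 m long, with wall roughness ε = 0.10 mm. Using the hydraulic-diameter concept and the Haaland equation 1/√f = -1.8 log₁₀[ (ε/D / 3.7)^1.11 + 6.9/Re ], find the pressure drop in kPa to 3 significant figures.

Hydraulic diameter D_h = 4A/P = D_o - D_i = 0.0869 - 0.0337 = 0.0532 m.
Re = ρVD_h/μ = 1.23·8.68·0.0532/1.72e-05 = 3.302e+04.
ε/D_h = 0.0001/0.0532 = 0.00188; Haaland gives 1/√f = -1.8 log₁₀[0.000221+0.000209] = 6.061, so f = 0.02722.
ΔP = f(L/D_h)(ρV²/2) = 0.02722·6.95/0.0532·46.34 = 164.8 Pa.
ΔP = 0.165 kPa.

ΔP ≈ 0.165 kPa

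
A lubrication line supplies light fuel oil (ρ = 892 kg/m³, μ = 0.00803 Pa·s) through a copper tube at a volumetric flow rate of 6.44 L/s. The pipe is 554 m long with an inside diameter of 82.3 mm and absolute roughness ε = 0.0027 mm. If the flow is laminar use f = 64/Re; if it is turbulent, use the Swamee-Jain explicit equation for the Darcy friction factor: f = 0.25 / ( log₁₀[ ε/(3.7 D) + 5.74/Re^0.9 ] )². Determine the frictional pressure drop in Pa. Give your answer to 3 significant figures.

ΔP ≈ 133000 Pa

Q = 6.44 L/s = 6.44/1000 = 0.00644 m³/s.
Cross-sectional area A = πD²/4 = π(0.0823)²/4 = 0.00532 m²; mean velocity V = Q/A = 0.00644/0.00532 = 1.211 m/s.
Reynolds number Re = ρVD/μ = 892 · 1.211 · 0.0823 / 0.00803 = 1.107e+04.
Re > 4000 → turbulent. Relative roughness ε/D = 2.7e-06/0.0823 = 3.28e-05. Swamee-Jain: f = 0.25/(log₁₀[3.28e-05/3.7 + 5.74/1.107e+04^0.9])² = 0.25/(log₁₀[8.87e-06 + 0.00132])² = 0.25/(-2.878)² = 0.03019.
Darcy-Weisbach: ΔP = f(L/D)(ρV²/2) = 0.03019·(554/0.0823)·(892·1.211²/2) = 0.03019·6731·653.6 = 1.328e+05 Pa.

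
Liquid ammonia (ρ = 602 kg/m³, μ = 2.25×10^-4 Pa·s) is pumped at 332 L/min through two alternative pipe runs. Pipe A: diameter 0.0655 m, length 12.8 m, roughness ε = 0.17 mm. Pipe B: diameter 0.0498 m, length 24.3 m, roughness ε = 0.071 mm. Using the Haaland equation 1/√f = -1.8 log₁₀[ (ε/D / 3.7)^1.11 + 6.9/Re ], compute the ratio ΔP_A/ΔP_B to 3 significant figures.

ΔP_A/ΔP_B ≈ 0.156

Pipe A: V = Q/A = 0.005533/0.00337 = 1.642 m/s; Re = 2.878e+05; ε/D = 0.0026; Haaland → f = 0.02565; ΔP_A = f(L/D)(ρV²/2) = 4068 Pa.
Pipe B: V = Q/A = 0.005533/0.001948 = 2.841 m/s; Re = 3.785e+05; ε/D = 0.00143; Haaland → f = 0.02202; ΔP_B = f(L/D)(ρV²/2) = 2.61e+04 Pa.
ΔP_A/ΔP_B = 4068/2.61e+04 = 0.156.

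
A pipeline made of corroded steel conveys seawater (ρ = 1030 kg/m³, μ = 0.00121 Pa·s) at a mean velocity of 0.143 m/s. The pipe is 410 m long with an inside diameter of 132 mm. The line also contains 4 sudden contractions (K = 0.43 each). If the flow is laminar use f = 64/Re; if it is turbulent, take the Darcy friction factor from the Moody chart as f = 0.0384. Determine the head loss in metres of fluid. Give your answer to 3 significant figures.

h_f ≈ 0.126 m

Reynolds number Re = ρVD/μ = 1030 · 0.143 · 0.132 / 0.00121 = 1.607e+04.
Re > 4000 → turbulent; use the Moody-chart value f = 0.0384.
Total minor-loss coefficient ΣK = 4·0.43 = 1.72.
ΔP = [f·L/D + ΣK]·(ρV²/2) = [0.0384·410/0.132 + 1.72]·(1030·0.143²/2) = [119.3 + 1.72]·10.53 = 1274 Pa.
Head loss h_f = ΔP/(ρg) = 1274/(1030·9.81) = 0.126 m.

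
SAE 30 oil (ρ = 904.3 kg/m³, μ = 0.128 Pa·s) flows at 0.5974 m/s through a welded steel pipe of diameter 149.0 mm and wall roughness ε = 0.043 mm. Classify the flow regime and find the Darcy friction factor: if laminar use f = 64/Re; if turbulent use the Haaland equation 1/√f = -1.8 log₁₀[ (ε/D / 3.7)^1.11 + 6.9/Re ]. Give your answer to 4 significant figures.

f ≈ 0.1018

Re = ρVD/μ = 904.3·0.5974·0.149/0.128 = 628.9.
Re < 2300 → laminar, so f = 64/Re = 0.1018 (roughness is irrelevant in laminar flow).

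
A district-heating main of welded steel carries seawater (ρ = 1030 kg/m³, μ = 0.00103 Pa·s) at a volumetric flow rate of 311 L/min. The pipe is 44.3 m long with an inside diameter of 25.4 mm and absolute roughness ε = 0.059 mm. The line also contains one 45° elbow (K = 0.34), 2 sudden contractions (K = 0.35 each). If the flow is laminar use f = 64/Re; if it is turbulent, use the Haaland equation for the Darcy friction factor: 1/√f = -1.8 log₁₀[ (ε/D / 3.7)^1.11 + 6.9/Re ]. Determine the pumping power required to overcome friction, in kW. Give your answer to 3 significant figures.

Q = 311 L/min = 311/60000 = 0.005183 m³/s.
Cross-sectional area A = πD²/4 = π(0.0254)²/4 = 0.0005067 m²; mean velocity V = Q/A = 0.005183/0.0005067 = 10.23 m/s.
Reynolds number Re = ρVD/μ = 1030 · 10.23 · 0.0254 / 0.00103 = 2.598e+05.
Re > 4000 → turbulent. Relative roughness ε/D = 5.9e-05/0.0254 = 0.00232. Haaland: 1/√f = -1.8 log₁₀[(0.00232/3.7)^1.11 + 6.9/2.598e+05] = -1.8 log₁₀[0.000279 + 2.66e-05] = 6.327, so f = 0.02498.
Total minor-loss coefficient ΣK = 1·0.34 + 2·0.35 = 1.04.
ΔP = [f·L/D + ΣK]·(ρV²/2) = [0.02498·44.3/0.0254 + 1.04]·(1030·10.23²/2) = [43.57 + 1.04]·5.389e+04 = 2.404e+06 Pa.
Pumping power P = QΔP = 0.005183·2.404e+06 = 12460 W = 12.5 kW.

P ≈ 12.5 kW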